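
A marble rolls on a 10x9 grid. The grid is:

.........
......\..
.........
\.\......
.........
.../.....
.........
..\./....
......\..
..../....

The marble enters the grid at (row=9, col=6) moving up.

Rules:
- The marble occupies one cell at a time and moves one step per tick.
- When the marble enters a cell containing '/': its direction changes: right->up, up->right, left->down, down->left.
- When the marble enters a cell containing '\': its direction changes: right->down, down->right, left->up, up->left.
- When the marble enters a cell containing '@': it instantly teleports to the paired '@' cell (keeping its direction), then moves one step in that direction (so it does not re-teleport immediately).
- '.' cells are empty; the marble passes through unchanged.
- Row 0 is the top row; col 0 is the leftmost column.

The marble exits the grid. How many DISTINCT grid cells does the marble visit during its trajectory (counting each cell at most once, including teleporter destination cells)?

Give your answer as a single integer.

Step 1: enter (9,6), '.' pass, move up to (8,6)
Step 2: enter (8,6), '\' deflects up->left, move left to (8,5)
Step 3: enter (8,5), '.' pass, move left to (8,4)
Step 4: enter (8,4), '.' pass, move left to (8,3)
Step 5: enter (8,3), '.' pass, move left to (8,2)
Step 6: enter (8,2), '.' pass, move left to (8,1)
Step 7: enter (8,1), '.' pass, move left to (8,0)
Step 8: enter (8,0), '.' pass, move left to (8,-1)
Step 9: at (8,-1) — EXIT via left edge, pos 8
Distinct cells visited: 8 (path length 8)

Answer: 8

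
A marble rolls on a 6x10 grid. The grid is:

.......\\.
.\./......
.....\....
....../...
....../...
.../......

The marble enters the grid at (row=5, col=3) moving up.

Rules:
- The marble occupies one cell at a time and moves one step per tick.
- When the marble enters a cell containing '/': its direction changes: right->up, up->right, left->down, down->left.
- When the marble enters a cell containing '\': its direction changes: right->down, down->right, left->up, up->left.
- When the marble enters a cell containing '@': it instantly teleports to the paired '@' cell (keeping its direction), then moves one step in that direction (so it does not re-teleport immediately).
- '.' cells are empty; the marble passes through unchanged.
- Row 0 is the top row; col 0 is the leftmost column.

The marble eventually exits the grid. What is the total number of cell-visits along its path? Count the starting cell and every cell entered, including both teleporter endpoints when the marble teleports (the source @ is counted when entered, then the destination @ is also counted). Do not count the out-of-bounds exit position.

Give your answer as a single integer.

Step 1: enter (5,3), '/' deflects up->right, move right to (5,4)
Step 2: enter (5,4), '.' pass, move right to (5,5)
Step 3: enter (5,5), '.' pass, move right to (5,6)
Step 4: enter (5,6), '.' pass, move right to (5,7)
Step 5: enter (5,7), '.' pass, move right to (5,8)
Step 6: enter (5,8), '.' pass, move right to (5,9)
Step 7: enter (5,9), '.' pass, move right to (5,10)
Step 8: at (5,10) — EXIT via right edge, pos 5
Path length (cell visits): 7

Answer: 7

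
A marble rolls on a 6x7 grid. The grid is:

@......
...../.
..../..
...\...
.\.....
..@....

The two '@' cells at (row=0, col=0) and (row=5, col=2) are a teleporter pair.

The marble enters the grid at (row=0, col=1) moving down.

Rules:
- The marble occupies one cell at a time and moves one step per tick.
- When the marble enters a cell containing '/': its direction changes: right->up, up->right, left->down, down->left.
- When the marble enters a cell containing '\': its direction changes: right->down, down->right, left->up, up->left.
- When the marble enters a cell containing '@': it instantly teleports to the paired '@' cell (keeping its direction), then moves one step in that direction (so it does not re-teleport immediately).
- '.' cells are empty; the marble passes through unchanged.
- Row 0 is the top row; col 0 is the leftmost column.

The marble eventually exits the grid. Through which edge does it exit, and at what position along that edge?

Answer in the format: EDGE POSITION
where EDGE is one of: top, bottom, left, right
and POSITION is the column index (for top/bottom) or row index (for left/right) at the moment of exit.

Step 1: enter (0,1), '.' pass, move down to (1,1)
Step 2: enter (1,1), '.' pass, move down to (2,1)
Step 3: enter (2,1), '.' pass, move down to (3,1)
Step 4: enter (3,1), '.' pass, move down to (4,1)
Step 5: enter (4,1), '\' deflects down->right, move right to (4,2)
Step 6: enter (4,2), '.' pass, move right to (4,3)
Step 7: enter (4,3), '.' pass, move right to (4,4)
Step 8: enter (4,4), '.' pass, move right to (4,5)
Step 9: enter (4,5), '.' pass, move right to (4,6)
Step 10: enter (4,6), '.' pass, move right to (4,7)
Step 11: at (4,7) — EXIT via right edge, pos 4

Answer: right 4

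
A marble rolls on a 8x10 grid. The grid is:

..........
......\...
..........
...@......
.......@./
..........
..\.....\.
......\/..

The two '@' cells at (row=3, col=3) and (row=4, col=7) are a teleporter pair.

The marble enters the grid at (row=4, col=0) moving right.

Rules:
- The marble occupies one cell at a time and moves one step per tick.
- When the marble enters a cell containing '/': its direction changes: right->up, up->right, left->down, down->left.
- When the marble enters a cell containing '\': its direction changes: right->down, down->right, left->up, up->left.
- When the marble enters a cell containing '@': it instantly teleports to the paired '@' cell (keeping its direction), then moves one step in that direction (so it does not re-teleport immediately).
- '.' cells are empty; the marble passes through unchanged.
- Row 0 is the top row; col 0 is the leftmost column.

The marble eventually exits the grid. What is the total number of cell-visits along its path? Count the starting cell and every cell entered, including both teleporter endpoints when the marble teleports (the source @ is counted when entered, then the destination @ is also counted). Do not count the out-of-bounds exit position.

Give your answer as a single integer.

Step 1: enter (4,0), '.' pass, move right to (4,1)
Step 2: enter (4,1), '.' pass, move right to (4,2)
Step 3: enter (4,2), '.' pass, move right to (4,3)
Step 4: enter (4,3), '.' pass, move right to (4,4)
Step 5: enter (4,4), '.' pass, move right to (4,5)
Step 6: enter (4,5), '.' pass, move right to (4,6)
Step 7: enter (4,6), '.' pass, move right to (4,7)
Step 8: enter (4,7), '@' teleport (4,7)->(3,3), also enter (3,3), move right to (3,4)
Step 9: enter (3,4), '.' pass, move right to (3,5)
Step 10: enter (3,5), '.' pass, move right to (3,6)
Step 11: enter (3,6), '.' pass, move right to (3,7)
Step 12: enter (3,7), '.' pass, move right to (3,8)
Step 13: enter (3,8), '.' pass, move right to (3,9)
Step 14: enter (3,9), '.' pass, move right to (3,10)
Step 15: at (3,10) — EXIT via right edge, pos 3
Path length (cell visits): 15

Answer: 15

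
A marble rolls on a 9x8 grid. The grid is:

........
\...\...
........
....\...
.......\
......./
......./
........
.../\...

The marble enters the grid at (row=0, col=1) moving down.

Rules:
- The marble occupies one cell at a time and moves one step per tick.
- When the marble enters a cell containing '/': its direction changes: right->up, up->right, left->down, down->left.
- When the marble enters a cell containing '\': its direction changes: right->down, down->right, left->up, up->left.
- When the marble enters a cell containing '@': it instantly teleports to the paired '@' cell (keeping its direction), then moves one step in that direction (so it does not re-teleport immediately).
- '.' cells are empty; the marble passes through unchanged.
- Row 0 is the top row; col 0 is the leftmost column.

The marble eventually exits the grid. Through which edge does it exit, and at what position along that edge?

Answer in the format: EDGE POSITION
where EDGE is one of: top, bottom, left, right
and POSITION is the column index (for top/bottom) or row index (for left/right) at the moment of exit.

Step 1: enter (0,1), '.' pass, move down to (1,1)
Step 2: enter (1,1), '.' pass, move down to (2,1)
Step 3: enter (2,1), '.' pass, move down to (3,1)
Step 4: enter (3,1), '.' pass, move down to (4,1)
Step 5: enter (4,1), '.' pass, move down to (5,1)
Step 6: enter (5,1), '.' pass, move down to (6,1)
Step 7: enter (6,1), '.' pass, move down to (7,1)
Step 8: enter (7,1), '.' pass, move down to (8,1)
Step 9: enter (8,1), '.' pass, move down to (9,1)
Step 10: at (9,1) — EXIT via bottom edge, pos 1

Answer: bottom 1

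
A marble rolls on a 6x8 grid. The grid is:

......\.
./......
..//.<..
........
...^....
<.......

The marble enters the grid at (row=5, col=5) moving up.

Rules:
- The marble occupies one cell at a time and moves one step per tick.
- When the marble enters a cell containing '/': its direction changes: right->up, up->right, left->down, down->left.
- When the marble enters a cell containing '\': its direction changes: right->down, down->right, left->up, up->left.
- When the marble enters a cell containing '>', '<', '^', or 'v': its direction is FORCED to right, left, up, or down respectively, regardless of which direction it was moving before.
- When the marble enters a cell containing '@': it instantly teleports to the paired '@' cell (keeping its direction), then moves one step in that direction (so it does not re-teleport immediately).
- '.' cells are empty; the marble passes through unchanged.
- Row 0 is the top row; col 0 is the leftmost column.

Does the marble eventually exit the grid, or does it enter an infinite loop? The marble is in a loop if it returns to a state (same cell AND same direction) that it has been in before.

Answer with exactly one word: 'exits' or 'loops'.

Answer: loops

Derivation:
Step 1: enter (5,5), '.' pass, move up to (4,5)
Step 2: enter (4,5), '.' pass, move up to (3,5)
Step 3: enter (3,5), '.' pass, move up to (2,5)
Step 4: enter (2,5), '<' forces up->left, move left to (2,4)
Step 5: enter (2,4), '.' pass, move left to (2,3)
Step 6: enter (2,3), '/' deflects left->down, move down to (3,3)
Step 7: enter (3,3), '.' pass, move down to (4,3)
Step 8: enter (4,3), '^' forces down->up, move up to (3,3)
Step 9: enter (3,3), '.' pass, move up to (2,3)
Step 10: enter (2,3), '/' deflects up->right, move right to (2,4)
Step 11: enter (2,4), '.' pass, move right to (2,5)
Step 12: enter (2,5), '<' forces right->left, move left to (2,4)
Step 13: at (2,4) dir=left — LOOP DETECTED (seen before)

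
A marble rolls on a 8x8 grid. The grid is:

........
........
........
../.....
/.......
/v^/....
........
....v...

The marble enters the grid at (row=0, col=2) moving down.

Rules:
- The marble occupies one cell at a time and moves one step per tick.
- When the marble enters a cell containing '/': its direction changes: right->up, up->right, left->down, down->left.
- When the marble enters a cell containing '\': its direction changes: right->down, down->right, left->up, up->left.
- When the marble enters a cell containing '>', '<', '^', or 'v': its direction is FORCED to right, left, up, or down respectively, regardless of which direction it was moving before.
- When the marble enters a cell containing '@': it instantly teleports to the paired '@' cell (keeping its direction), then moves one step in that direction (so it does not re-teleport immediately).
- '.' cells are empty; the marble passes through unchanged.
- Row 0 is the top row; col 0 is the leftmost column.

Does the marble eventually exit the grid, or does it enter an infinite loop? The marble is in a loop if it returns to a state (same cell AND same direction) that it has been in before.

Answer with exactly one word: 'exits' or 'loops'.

Answer: exits

Derivation:
Step 1: enter (0,2), '.' pass, move down to (1,2)
Step 2: enter (1,2), '.' pass, move down to (2,2)
Step 3: enter (2,2), '.' pass, move down to (3,2)
Step 4: enter (3,2), '/' deflects down->left, move left to (3,1)
Step 5: enter (3,1), '.' pass, move left to (3,0)
Step 6: enter (3,0), '.' pass, move left to (3,-1)
Step 7: at (3,-1) — EXIT via left edge, pos 3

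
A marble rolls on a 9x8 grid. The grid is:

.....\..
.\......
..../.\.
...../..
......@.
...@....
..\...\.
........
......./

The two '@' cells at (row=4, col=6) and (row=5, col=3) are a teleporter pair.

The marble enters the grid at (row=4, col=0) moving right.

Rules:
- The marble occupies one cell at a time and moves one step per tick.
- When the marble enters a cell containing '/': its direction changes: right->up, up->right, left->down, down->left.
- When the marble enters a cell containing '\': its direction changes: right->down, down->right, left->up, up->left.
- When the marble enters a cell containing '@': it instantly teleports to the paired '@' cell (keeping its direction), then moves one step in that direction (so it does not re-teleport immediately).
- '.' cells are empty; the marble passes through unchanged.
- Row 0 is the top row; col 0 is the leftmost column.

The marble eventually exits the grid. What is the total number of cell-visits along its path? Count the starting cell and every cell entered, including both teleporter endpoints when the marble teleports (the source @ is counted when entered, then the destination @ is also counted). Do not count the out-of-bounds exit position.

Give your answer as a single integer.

Answer: 12

Derivation:
Step 1: enter (4,0), '.' pass, move right to (4,1)
Step 2: enter (4,1), '.' pass, move right to (4,2)
Step 3: enter (4,2), '.' pass, move right to (4,3)
Step 4: enter (4,3), '.' pass, move right to (4,4)
Step 5: enter (4,4), '.' pass, move right to (4,5)
Step 6: enter (4,5), '.' pass, move right to (4,6)
Step 7: enter (4,6), '@' teleport (4,6)->(5,3), also enter (5,3), move right to (5,4)
Step 8: enter (5,4), '.' pass, move right to (5,5)
Step 9: enter (5,5), '.' pass, move right to (5,6)
Step 10: enter (5,6), '.' pass, move right to (5,7)
Step 11: enter (5,7), '.' pass, move right to (5,8)
Step 12: at (5,8) — EXIT via right edge, pos 5
Path length (cell visits): 12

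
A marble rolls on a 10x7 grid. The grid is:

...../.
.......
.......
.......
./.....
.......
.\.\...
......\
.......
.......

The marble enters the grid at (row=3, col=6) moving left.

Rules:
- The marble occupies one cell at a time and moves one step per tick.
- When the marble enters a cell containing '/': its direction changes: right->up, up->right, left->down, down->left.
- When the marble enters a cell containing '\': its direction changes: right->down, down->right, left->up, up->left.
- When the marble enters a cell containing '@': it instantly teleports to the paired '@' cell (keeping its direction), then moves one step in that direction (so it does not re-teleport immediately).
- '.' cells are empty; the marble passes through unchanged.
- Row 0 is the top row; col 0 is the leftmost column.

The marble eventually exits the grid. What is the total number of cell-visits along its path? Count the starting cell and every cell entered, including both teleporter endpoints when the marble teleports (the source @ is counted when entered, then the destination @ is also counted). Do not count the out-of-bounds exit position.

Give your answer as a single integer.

Answer: 7

Derivation:
Step 1: enter (3,6), '.' pass, move left to (3,5)
Step 2: enter (3,5), '.' pass, move left to (3,4)
Step 3: enter (3,4), '.' pass, move left to (3,3)
Step 4: enter (3,3), '.' pass, move left to (3,2)
Step 5: enter (3,2), '.' pass, move left to (3,1)
Step 6: enter (3,1), '.' pass, move left to (3,0)
Step 7: enter (3,0), '.' pass, move left to (3,-1)
Step 8: at (3,-1) — EXIT via left edge, pos 3
Path length (cell visits): 7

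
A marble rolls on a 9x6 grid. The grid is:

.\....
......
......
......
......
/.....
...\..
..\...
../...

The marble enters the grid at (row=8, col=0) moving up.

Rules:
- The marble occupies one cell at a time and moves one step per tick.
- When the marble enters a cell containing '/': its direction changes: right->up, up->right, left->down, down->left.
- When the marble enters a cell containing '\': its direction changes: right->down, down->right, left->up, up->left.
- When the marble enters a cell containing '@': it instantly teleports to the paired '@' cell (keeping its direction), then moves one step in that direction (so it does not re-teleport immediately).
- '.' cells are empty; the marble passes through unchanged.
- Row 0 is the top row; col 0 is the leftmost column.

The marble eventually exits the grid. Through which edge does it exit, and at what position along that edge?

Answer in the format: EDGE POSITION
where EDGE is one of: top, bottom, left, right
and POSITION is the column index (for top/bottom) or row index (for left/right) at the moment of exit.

Answer: right 5

Derivation:
Step 1: enter (8,0), '.' pass, move up to (7,0)
Step 2: enter (7,0), '.' pass, move up to (6,0)
Step 3: enter (6,0), '.' pass, move up to (5,0)
Step 4: enter (5,0), '/' deflects up->right, move right to (5,1)
Step 5: enter (5,1), '.' pass, move right to (5,2)
Step 6: enter (5,2), '.' pass, move right to (5,3)
Step 7: enter (5,3), '.' pass, move right to (5,4)
Step 8: enter (5,4), '.' pass, move right to (5,5)
Step 9: enter (5,5), '.' pass, move right to (5,6)
Step 10: at (5,6) — EXIT via right edge, pos 5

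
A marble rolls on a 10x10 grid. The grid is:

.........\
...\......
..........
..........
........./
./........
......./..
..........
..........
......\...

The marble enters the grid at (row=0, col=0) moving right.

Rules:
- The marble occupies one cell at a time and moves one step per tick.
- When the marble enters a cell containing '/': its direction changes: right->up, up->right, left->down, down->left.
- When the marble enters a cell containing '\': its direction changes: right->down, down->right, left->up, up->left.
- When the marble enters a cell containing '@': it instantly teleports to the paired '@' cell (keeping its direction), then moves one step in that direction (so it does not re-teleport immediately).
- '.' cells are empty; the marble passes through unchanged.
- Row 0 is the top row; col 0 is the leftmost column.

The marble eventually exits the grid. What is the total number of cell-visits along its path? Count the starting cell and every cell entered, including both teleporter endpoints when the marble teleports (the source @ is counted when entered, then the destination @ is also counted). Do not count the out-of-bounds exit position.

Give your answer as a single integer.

Step 1: enter (0,0), '.' pass, move right to (0,1)
Step 2: enter (0,1), '.' pass, move right to (0,2)
Step 3: enter (0,2), '.' pass, move right to (0,3)
Step 4: enter (0,3), '.' pass, move right to (0,4)
Step 5: enter (0,4), '.' pass, move right to (0,5)
Step 6: enter (0,5), '.' pass, move right to (0,6)
Step 7: enter (0,6), '.' pass, move right to (0,7)
Step 8: enter (0,7), '.' pass, move right to (0,8)
Step 9: enter (0,8), '.' pass, move right to (0,9)
Step 10: enter (0,9), '\' deflects right->down, move down to (1,9)
Step 11: enter (1,9), '.' pass, move down to (2,9)
Step 12: enter (2,9), '.' pass, move down to (3,9)
Step 13: enter (3,9), '.' pass, move down to (4,9)
Step 14: enter (4,9), '/' deflects down->left, move left to (4,8)
Step 15: enter (4,8), '.' pass, move left to (4,7)
Step 16: enter (4,7), '.' pass, move left to (4,6)
Step 17: enter (4,6), '.' pass, move left to (4,5)
Step 18: enter (4,5), '.' pass, move left to (4,4)
Step 19: enter (4,4), '.' pass, move left to (4,3)
Step 20: enter (4,3), '.' pass, move left to (4,2)
Step 21: enter (4,2), '.' pass, move left to (4,1)
Step 22: enter (4,1), '.' pass, move left to (4,0)
Step 23: enter (4,0), '.' pass, move left to (4,-1)
Step 24: at (4,-1) — EXIT via left edge, pos 4
Path length (cell visits): 23

Answer: 23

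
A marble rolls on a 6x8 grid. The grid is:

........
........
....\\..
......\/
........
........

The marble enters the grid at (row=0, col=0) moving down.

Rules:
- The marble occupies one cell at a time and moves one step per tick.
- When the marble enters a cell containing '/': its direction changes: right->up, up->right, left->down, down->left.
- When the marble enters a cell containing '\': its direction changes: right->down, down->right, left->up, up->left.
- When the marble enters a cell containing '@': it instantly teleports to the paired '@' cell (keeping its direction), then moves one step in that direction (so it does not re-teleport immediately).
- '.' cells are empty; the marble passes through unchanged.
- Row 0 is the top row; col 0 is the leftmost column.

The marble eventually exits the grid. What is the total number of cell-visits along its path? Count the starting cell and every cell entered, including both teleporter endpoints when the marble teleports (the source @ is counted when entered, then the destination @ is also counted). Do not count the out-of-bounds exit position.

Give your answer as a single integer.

Answer: 6

Derivation:
Step 1: enter (0,0), '.' pass, move down to (1,0)
Step 2: enter (1,0), '.' pass, move down to (2,0)
Step 3: enter (2,0), '.' pass, move down to (3,0)
Step 4: enter (3,0), '.' pass, move down to (4,0)
Step 5: enter (4,0), '.' pass, move down to (5,0)
Step 6: enter (5,0), '.' pass, move down to (6,0)
Step 7: at (6,0) — EXIT via bottom edge, pos 0
Path length (cell visits): 6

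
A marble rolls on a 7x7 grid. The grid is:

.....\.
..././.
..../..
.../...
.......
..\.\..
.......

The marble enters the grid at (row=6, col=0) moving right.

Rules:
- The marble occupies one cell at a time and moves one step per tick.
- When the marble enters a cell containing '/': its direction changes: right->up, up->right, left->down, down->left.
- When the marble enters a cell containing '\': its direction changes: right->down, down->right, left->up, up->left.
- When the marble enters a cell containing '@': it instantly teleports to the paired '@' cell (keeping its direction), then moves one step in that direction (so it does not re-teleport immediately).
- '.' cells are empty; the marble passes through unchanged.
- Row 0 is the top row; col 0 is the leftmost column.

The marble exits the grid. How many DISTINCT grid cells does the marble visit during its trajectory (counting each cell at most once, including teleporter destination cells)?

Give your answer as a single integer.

Step 1: enter (6,0), '.' pass, move right to (6,1)
Step 2: enter (6,1), '.' pass, move right to (6,2)
Step 3: enter (6,2), '.' pass, move right to (6,3)
Step 4: enter (6,3), '.' pass, move right to (6,4)
Step 5: enter (6,4), '.' pass, move right to (6,5)
Step 6: enter (6,5), '.' pass, move right to (6,6)
Step 7: enter (6,6), '.' pass, move right to (6,7)
Step 8: at (6,7) — EXIT via right edge, pos 6
Distinct cells visited: 7 (path length 7)

Answer: 7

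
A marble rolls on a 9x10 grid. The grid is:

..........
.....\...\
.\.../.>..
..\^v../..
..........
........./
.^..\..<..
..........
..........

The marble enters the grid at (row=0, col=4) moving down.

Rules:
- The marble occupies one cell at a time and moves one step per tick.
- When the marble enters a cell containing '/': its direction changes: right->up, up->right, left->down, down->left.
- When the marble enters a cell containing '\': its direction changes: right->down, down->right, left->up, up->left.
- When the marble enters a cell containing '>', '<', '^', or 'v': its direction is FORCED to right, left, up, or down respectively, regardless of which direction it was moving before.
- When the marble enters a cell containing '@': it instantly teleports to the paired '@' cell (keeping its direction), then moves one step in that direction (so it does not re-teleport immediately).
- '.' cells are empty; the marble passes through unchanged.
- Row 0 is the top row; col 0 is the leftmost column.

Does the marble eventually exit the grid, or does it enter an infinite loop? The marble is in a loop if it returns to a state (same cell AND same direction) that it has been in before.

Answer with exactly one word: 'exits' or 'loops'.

Step 1: enter (0,4), '.' pass, move down to (1,4)
Step 2: enter (1,4), '.' pass, move down to (2,4)
Step 3: enter (2,4), '.' pass, move down to (3,4)
Step 4: enter (3,4), 'v' forces down->down, move down to (4,4)
Step 5: enter (4,4), '.' pass, move down to (5,4)
Step 6: enter (5,4), '.' pass, move down to (6,4)
Step 7: enter (6,4), '\' deflects down->right, move right to (6,5)
Step 8: enter (6,5), '.' pass, move right to (6,6)
Step 9: enter (6,6), '.' pass, move right to (6,7)
Step 10: enter (6,7), '<' forces right->left, move left to (6,6)
Step 11: enter (6,6), '.' pass, move left to (6,5)
Step 12: enter (6,5), '.' pass, move left to (6,4)
Step 13: enter (6,4), '\' deflects left->up, move up to (5,4)
Step 14: enter (5,4), '.' pass, move up to (4,4)
Step 15: enter (4,4), '.' pass, move up to (3,4)
Step 16: enter (3,4), 'v' forces up->down, move down to (4,4)
Step 17: at (4,4) dir=down — LOOP DETECTED (seen before)

Answer: loops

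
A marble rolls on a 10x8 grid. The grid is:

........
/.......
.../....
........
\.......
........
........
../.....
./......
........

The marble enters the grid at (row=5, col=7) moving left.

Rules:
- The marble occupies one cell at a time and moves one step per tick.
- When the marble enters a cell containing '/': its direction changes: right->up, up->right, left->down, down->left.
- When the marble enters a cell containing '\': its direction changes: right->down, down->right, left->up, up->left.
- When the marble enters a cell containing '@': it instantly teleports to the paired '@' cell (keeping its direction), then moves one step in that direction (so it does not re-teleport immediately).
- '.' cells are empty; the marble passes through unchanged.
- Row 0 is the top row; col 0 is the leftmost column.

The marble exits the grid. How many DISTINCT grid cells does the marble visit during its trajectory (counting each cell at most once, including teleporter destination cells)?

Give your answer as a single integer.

Answer: 8

Derivation:
Step 1: enter (5,7), '.' pass, move left to (5,6)
Step 2: enter (5,6), '.' pass, move left to (5,5)
Step 3: enter (5,5), '.' pass, move left to (5,4)
Step 4: enter (5,4), '.' pass, move left to (5,3)
Step 5: enter (5,3), '.' pass, move left to (5,2)
Step 6: enter (5,2), '.' pass, move left to (5,1)
Step 7: enter (5,1), '.' pass, move left to (5,0)
Step 8: enter (5,0), '.' pass, move left to (5,-1)
Step 9: at (5,-1) — EXIT via left edge, pos 5
Distinct cells visited: 8 (path length 8)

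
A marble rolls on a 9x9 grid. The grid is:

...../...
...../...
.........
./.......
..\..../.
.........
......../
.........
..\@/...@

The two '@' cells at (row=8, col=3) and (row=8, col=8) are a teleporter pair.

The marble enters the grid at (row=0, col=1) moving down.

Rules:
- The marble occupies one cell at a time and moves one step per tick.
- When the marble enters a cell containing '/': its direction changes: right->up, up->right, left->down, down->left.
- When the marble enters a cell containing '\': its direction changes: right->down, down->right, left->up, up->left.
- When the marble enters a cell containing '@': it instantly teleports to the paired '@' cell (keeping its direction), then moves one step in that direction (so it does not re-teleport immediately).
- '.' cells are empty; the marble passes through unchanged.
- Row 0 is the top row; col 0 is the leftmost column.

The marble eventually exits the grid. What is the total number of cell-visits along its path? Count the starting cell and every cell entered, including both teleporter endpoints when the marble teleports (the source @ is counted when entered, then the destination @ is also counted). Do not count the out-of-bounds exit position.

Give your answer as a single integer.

Step 1: enter (0,1), '.' pass, move down to (1,1)
Step 2: enter (1,1), '.' pass, move down to (2,1)
Step 3: enter (2,1), '.' pass, move down to (3,1)
Step 4: enter (3,1), '/' deflects down->left, move left to (3,0)
Step 5: enter (3,0), '.' pass, move left to (3,-1)
Step 6: at (3,-1) — EXIT via left edge, pos 3
Path length (cell visits): 5

Answer: 5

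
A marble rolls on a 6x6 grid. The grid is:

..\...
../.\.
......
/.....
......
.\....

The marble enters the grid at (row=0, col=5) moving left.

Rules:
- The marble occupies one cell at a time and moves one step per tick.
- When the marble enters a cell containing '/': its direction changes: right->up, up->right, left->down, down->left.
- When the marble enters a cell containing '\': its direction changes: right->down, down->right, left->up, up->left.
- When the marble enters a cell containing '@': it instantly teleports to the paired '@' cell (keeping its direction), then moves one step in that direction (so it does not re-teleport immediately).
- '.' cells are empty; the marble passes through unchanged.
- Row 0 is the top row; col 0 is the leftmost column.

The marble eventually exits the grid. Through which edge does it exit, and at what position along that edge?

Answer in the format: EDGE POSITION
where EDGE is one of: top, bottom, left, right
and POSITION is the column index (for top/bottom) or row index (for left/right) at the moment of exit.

Answer: top 2

Derivation:
Step 1: enter (0,5), '.' pass, move left to (0,4)
Step 2: enter (0,4), '.' pass, move left to (0,3)
Step 3: enter (0,3), '.' pass, move left to (0,2)
Step 4: enter (0,2), '\' deflects left->up, move up to (-1,2)
Step 5: at (-1,2) — EXIT via top edge, pos 2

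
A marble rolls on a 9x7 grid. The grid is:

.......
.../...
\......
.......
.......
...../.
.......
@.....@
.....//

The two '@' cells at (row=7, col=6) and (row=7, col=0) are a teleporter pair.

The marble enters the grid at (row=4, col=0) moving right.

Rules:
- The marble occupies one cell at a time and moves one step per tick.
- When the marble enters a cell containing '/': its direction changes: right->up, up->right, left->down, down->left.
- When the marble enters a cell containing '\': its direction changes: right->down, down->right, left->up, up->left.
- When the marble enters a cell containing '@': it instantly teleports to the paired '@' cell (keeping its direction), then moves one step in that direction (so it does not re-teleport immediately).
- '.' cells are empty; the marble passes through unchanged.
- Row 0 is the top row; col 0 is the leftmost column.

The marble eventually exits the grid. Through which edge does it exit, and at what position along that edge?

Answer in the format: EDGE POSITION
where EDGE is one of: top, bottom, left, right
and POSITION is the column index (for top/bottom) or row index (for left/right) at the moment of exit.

Step 1: enter (4,0), '.' pass, move right to (4,1)
Step 2: enter (4,1), '.' pass, move right to (4,2)
Step 3: enter (4,2), '.' pass, move right to (4,3)
Step 4: enter (4,3), '.' pass, move right to (4,4)
Step 5: enter (4,4), '.' pass, move right to (4,5)
Step 6: enter (4,5), '.' pass, move right to (4,6)
Step 7: enter (4,6), '.' pass, move right to (4,7)
Step 8: at (4,7) — EXIT via right edge, pos 4

Answer: right 4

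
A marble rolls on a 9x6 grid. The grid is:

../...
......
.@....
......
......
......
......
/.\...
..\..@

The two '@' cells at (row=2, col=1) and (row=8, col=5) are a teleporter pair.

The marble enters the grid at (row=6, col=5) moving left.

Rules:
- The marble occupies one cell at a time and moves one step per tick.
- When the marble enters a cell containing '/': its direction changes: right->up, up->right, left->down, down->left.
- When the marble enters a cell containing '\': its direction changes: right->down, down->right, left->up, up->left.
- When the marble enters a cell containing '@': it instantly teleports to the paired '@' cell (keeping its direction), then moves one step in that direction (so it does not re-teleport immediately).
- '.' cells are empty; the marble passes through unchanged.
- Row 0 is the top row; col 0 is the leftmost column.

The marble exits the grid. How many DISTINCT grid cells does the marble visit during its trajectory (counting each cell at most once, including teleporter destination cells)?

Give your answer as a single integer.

Answer: 6

Derivation:
Step 1: enter (6,5), '.' pass, move left to (6,4)
Step 2: enter (6,4), '.' pass, move left to (6,3)
Step 3: enter (6,3), '.' pass, move left to (6,2)
Step 4: enter (6,2), '.' pass, move left to (6,1)
Step 5: enter (6,1), '.' pass, move left to (6,0)
Step 6: enter (6,0), '.' pass, move left to (6,-1)
Step 7: at (6,-1) — EXIT via left edge, pos 6
Distinct cells visited: 6 (path length 6)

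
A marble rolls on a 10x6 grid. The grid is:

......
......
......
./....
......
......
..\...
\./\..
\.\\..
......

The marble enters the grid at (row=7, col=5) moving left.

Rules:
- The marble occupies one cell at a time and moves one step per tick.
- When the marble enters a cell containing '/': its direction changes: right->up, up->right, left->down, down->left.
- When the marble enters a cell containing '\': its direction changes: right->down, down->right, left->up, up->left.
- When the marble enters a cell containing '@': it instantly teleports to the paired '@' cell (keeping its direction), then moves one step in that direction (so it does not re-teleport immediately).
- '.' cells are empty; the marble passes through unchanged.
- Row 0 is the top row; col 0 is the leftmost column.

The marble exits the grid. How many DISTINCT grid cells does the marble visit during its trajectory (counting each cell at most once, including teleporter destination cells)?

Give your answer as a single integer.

Answer: 10

Derivation:
Step 1: enter (7,5), '.' pass, move left to (7,4)
Step 2: enter (7,4), '.' pass, move left to (7,3)
Step 3: enter (7,3), '\' deflects left->up, move up to (6,3)
Step 4: enter (6,3), '.' pass, move up to (5,3)
Step 5: enter (5,3), '.' pass, move up to (4,3)
Step 6: enter (4,3), '.' pass, move up to (3,3)
Step 7: enter (3,3), '.' pass, move up to (2,3)
Step 8: enter (2,3), '.' pass, move up to (1,3)
Step 9: enter (1,3), '.' pass, move up to (0,3)
Step 10: enter (0,3), '.' pass, move up to (-1,3)
Step 11: at (-1,3) — EXIT via top edge, pos 3
Distinct cells visited: 10 (path length 10)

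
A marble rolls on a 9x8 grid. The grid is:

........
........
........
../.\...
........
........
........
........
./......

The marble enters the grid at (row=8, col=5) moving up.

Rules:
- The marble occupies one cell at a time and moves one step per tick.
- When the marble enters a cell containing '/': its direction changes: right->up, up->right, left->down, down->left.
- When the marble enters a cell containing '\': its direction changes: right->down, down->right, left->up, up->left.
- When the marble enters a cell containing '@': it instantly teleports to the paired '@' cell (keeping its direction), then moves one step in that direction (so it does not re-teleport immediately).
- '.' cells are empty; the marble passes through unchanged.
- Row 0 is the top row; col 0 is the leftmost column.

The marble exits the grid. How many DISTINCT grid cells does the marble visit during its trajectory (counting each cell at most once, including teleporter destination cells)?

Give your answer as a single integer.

Step 1: enter (8,5), '.' pass, move up to (7,5)
Step 2: enter (7,5), '.' pass, move up to (6,5)
Step 3: enter (6,5), '.' pass, move up to (5,5)
Step 4: enter (5,5), '.' pass, move up to (4,5)
Step 5: enter (4,5), '.' pass, move up to (3,5)
Step 6: enter (3,5), '.' pass, move up to (2,5)
Step 7: enter (2,5), '.' pass, move up to (1,5)
Step 8: enter (1,5), '.' pass, move up to (0,5)
Step 9: enter (0,5), '.' pass, move up to (-1,5)
Step 10: at (-1,5) — EXIT via top edge, pos 5
Distinct cells visited: 9 (path length 9)

Answer: 9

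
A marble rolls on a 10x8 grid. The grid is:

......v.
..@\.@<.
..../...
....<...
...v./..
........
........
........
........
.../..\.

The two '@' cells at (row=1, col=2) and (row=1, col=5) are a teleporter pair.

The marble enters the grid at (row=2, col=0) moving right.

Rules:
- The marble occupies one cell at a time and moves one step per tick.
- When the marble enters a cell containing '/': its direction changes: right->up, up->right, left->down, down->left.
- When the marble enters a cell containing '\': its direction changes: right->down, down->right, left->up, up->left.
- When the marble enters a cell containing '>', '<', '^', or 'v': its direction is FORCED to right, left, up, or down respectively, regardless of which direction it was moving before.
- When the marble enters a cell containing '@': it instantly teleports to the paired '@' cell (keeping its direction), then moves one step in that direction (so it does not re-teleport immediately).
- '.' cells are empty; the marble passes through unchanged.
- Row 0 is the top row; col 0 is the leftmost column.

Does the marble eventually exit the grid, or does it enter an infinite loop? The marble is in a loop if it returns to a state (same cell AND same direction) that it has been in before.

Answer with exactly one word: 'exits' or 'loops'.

Answer: exits

Derivation:
Step 1: enter (2,0), '.' pass, move right to (2,1)
Step 2: enter (2,1), '.' pass, move right to (2,2)
Step 3: enter (2,2), '.' pass, move right to (2,3)
Step 4: enter (2,3), '.' pass, move right to (2,4)
Step 5: enter (2,4), '/' deflects right->up, move up to (1,4)
Step 6: enter (1,4), '.' pass, move up to (0,4)
Step 7: enter (0,4), '.' pass, move up to (-1,4)
Step 8: at (-1,4) — EXIT via top edge, pos 4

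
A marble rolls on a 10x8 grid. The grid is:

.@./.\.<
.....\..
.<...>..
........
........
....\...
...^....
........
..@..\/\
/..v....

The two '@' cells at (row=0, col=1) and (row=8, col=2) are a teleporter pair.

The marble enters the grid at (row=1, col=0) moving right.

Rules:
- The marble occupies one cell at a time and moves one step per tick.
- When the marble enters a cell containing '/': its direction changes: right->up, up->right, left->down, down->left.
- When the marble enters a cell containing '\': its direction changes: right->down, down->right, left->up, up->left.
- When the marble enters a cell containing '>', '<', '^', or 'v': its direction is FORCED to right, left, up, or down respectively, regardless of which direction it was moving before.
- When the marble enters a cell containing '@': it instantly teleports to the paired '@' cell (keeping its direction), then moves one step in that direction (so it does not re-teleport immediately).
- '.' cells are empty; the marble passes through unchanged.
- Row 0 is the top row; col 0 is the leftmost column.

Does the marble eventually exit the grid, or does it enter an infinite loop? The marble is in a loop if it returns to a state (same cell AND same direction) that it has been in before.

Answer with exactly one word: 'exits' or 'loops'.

Answer: exits

Derivation:
Step 1: enter (1,0), '.' pass, move right to (1,1)
Step 2: enter (1,1), '.' pass, move right to (1,2)
Step 3: enter (1,2), '.' pass, move right to (1,3)
Step 4: enter (1,3), '.' pass, move right to (1,4)
Step 5: enter (1,4), '.' pass, move right to (1,5)
Step 6: enter (1,5), '\' deflects right->down, move down to (2,5)
Step 7: enter (2,5), '>' forces down->right, move right to (2,6)
Step 8: enter (2,6), '.' pass, move right to (2,7)
Step 9: enter (2,7), '.' pass, move right to (2,8)
Step 10: at (2,8) — EXIT via right edge, pos 2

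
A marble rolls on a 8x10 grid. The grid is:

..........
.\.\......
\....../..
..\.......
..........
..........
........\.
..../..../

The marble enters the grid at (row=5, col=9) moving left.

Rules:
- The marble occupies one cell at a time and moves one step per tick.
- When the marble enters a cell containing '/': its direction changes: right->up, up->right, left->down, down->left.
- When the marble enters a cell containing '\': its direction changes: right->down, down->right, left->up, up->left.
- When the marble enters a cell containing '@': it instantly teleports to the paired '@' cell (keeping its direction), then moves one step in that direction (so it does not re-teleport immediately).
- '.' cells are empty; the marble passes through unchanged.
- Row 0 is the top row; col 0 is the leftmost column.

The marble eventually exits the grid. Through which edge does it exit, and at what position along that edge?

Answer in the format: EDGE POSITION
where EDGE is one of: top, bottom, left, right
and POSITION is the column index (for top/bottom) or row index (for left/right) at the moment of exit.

Answer: left 5

Derivation:
Step 1: enter (5,9), '.' pass, move left to (5,8)
Step 2: enter (5,8), '.' pass, move left to (5,7)
Step 3: enter (5,7), '.' pass, move left to (5,6)
Step 4: enter (5,6), '.' pass, move left to (5,5)
Step 5: enter (5,5), '.' pass, move left to (5,4)
Step 6: enter (5,4), '.' pass, move left to (5,3)
Step 7: enter (5,3), '.' pass, move left to (5,2)
Step 8: enter (5,2), '.' pass, move left to (5,1)
Step 9: enter (5,1), '.' pass, move left to (5,0)
Step 10: enter (5,0), '.' pass, move left to (5,-1)
Step 11: at (5,-1) — EXIT via left edge, pos 5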